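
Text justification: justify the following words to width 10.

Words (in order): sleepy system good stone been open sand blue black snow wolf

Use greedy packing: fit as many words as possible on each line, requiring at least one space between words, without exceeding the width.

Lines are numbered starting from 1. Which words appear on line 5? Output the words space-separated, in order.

Line 1: ['sleepy'] (min_width=6, slack=4)
Line 2: ['system'] (min_width=6, slack=4)
Line 3: ['good', 'stone'] (min_width=10, slack=0)
Line 4: ['been', 'open'] (min_width=9, slack=1)
Line 5: ['sand', 'blue'] (min_width=9, slack=1)
Line 6: ['black', 'snow'] (min_width=10, slack=0)
Line 7: ['wolf'] (min_width=4, slack=6)

Answer: sand blue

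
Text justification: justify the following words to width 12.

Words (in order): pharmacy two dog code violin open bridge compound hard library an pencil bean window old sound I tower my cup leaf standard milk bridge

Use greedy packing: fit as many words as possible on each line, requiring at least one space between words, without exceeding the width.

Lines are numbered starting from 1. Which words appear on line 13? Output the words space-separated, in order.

Line 1: ['pharmacy', 'two'] (min_width=12, slack=0)
Line 2: ['dog', 'code'] (min_width=8, slack=4)
Line 3: ['violin', 'open'] (min_width=11, slack=1)
Line 4: ['bridge'] (min_width=6, slack=6)
Line 5: ['compound'] (min_width=8, slack=4)
Line 6: ['hard', 'library'] (min_width=12, slack=0)
Line 7: ['an', 'pencil'] (min_width=9, slack=3)
Line 8: ['bean', 'window'] (min_width=11, slack=1)
Line 9: ['old', 'sound', 'I'] (min_width=11, slack=1)
Line 10: ['tower', 'my', 'cup'] (min_width=12, slack=0)
Line 11: ['leaf'] (min_width=4, slack=8)
Line 12: ['standard'] (min_width=8, slack=4)
Line 13: ['milk', 'bridge'] (min_width=11, slack=1)

Answer: milk bridge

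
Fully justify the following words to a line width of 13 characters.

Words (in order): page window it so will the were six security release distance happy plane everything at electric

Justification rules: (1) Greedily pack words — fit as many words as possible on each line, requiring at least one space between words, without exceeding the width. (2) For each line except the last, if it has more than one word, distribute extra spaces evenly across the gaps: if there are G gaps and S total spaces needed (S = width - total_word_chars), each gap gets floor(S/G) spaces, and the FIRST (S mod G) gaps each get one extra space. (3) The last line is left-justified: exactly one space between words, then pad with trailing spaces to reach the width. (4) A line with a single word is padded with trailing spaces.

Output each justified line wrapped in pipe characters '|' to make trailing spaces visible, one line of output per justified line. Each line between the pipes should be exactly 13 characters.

Answer: |page   window|
|it   so  will|
|the  were six|
|security     |
|release      |
|distance     |
|happy   plane|
|everything at|
|electric     |

Derivation:
Line 1: ['page', 'window'] (min_width=11, slack=2)
Line 2: ['it', 'so', 'will'] (min_width=10, slack=3)
Line 3: ['the', 'were', 'six'] (min_width=12, slack=1)
Line 4: ['security'] (min_width=8, slack=5)
Line 5: ['release'] (min_width=7, slack=6)
Line 6: ['distance'] (min_width=8, slack=5)
Line 7: ['happy', 'plane'] (min_width=11, slack=2)
Line 8: ['everything', 'at'] (min_width=13, slack=0)
Line 9: ['electric'] (min_width=8, slack=5)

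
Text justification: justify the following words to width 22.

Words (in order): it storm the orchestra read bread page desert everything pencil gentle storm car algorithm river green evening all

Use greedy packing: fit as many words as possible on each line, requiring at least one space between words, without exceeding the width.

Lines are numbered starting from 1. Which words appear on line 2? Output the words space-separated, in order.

Line 1: ['it', 'storm', 'the', 'orchestra'] (min_width=22, slack=0)
Line 2: ['read', 'bread', 'page', 'desert'] (min_width=22, slack=0)
Line 3: ['everything', 'pencil'] (min_width=17, slack=5)
Line 4: ['gentle', 'storm', 'car'] (min_width=16, slack=6)
Line 5: ['algorithm', 'river', 'green'] (min_width=21, slack=1)
Line 6: ['evening', 'all'] (min_width=11, slack=11)

Answer: read bread page desert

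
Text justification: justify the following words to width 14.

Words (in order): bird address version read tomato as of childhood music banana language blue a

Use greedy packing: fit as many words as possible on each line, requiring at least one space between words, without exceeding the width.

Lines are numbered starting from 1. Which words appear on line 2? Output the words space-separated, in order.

Answer: version read

Derivation:
Line 1: ['bird', 'address'] (min_width=12, slack=2)
Line 2: ['version', 'read'] (min_width=12, slack=2)
Line 3: ['tomato', 'as', 'of'] (min_width=12, slack=2)
Line 4: ['childhood'] (min_width=9, slack=5)
Line 5: ['music', 'banana'] (min_width=12, slack=2)
Line 6: ['language', 'blue'] (min_width=13, slack=1)
Line 7: ['a'] (min_width=1, slack=13)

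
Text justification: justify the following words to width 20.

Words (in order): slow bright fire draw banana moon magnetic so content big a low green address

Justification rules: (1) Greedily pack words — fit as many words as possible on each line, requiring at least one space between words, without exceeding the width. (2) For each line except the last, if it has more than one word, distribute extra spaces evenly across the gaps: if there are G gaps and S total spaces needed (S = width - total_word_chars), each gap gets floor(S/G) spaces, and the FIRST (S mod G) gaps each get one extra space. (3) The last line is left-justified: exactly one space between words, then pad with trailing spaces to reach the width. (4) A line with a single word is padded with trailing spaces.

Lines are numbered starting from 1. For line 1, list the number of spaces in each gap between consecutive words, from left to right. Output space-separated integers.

Line 1: ['slow', 'bright', 'fire'] (min_width=16, slack=4)
Line 2: ['draw', 'banana', 'moon'] (min_width=16, slack=4)
Line 3: ['magnetic', 'so', 'content'] (min_width=19, slack=1)
Line 4: ['big', 'a', 'low', 'green'] (min_width=15, slack=5)
Line 5: ['address'] (min_width=7, slack=13)

Answer: 3 3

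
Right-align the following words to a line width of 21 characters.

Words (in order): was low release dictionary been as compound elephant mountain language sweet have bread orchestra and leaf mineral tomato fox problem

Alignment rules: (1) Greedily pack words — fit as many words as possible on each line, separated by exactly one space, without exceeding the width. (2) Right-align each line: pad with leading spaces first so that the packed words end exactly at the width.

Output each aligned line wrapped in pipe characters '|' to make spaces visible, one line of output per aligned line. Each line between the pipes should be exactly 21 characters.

Line 1: ['was', 'low', 'release'] (min_width=15, slack=6)
Line 2: ['dictionary', 'been', 'as'] (min_width=18, slack=3)
Line 3: ['compound', 'elephant'] (min_width=17, slack=4)
Line 4: ['mountain', 'language'] (min_width=17, slack=4)
Line 5: ['sweet', 'have', 'bread'] (min_width=16, slack=5)
Line 6: ['orchestra', 'and', 'leaf'] (min_width=18, slack=3)
Line 7: ['mineral', 'tomato', 'fox'] (min_width=18, slack=3)
Line 8: ['problem'] (min_width=7, slack=14)

Answer: |      was low release|
|   dictionary been as|
|    compound elephant|
|    mountain language|
|     sweet have bread|
|   orchestra and leaf|
|   mineral tomato fox|
|              problem|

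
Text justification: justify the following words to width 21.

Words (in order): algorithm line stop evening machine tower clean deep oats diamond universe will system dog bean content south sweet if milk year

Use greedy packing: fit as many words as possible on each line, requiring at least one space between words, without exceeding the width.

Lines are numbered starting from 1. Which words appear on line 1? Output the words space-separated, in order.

Answer: algorithm line stop

Derivation:
Line 1: ['algorithm', 'line', 'stop'] (min_width=19, slack=2)
Line 2: ['evening', 'machine', 'tower'] (min_width=21, slack=0)
Line 3: ['clean', 'deep', 'oats'] (min_width=15, slack=6)
Line 4: ['diamond', 'universe', 'will'] (min_width=21, slack=0)
Line 5: ['system', 'dog', 'bean'] (min_width=15, slack=6)
Line 6: ['content', 'south', 'sweet'] (min_width=19, slack=2)
Line 7: ['if', 'milk', 'year'] (min_width=12, slack=9)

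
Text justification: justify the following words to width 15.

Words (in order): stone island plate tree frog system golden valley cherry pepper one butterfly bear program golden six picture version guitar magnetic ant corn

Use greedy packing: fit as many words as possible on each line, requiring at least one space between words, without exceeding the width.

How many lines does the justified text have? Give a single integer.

Answer: 11

Derivation:
Line 1: ['stone', 'island'] (min_width=12, slack=3)
Line 2: ['plate', 'tree', 'frog'] (min_width=15, slack=0)
Line 3: ['system', 'golden'] (min_width=13, slack=2)
Line 4: ['valley', 'cherry'] (min_width=13, slack=2)
Line 5: ['pepper', 'one'] (min_width=10, slack=5)
Line 6: ['butterfly', 'bear'] (min_width=14, slack=1)
Line 7: ['program', 'golden'] (min_width=14, slack=1)
Line 8: ['six', 'picture'] (min_width=11, slack=4)
Line 9: ['version', 'guitar'] (min_width=14, slack=1)
Line 10: ['magnetic', 'ant'] (min_width=12, slack=3)
Line 11: ['corn'] (min_width=4, slack=11)
Total lines: 11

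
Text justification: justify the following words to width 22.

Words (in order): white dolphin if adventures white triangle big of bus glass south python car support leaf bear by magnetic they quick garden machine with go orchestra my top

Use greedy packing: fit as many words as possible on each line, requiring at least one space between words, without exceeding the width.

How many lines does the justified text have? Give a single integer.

Line 1: ['white', 'dolphin', 'if'] (min_width=16, slack=6)
Line 2: ['adventures', 'white'] (min_width=16, slack=6)
Line 3: ['triangle', 'big', 'of', 'bus'] (min_width=19, slack=3)
Line 4: ['glass', 'south', 'python', 'car'] (min_width=22, slack=0)
Line 5: ['support', 'leaf', 'bear', 'by'] (min_width=20, slack=2)
Line 6: ['magnetic', 'they', 'quick'] (min_width=19, slack=3)
Line 7: ['garden', 'machine', 'with', 'go'] (min_width=22, slack=0)
Line 8: ['orchestra', 'my', 'top'] (min_width=16, slack=6)
Total lines: 8

Answer: 8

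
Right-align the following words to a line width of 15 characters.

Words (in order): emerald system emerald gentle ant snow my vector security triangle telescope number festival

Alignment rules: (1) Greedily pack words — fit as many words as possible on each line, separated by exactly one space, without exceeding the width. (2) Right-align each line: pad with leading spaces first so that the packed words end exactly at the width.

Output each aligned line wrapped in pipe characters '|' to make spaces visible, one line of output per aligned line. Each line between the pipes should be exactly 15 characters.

Line 1: ['emerald', 'system'] (min_width=14, slack=1)
Line 2: ['emerald', 'gentle'] (min_width=14, slack=1)
Line 3: ['ant', 'snow', 'my'] (min_width=11, slack=4)
Line 4: ['vector', 'security'] (min_width=15, slack=0)
Line 5: ['triangle'] (min_width=8, slack=7)
Line 6: ['telescope'] (min_width=9, slack=6)
Line 7: ['number', 'festival'] (min_width=15, slack=0)

Answer: | emerald system|
| emerald gentle|
|    ant snow my|
|vector security|
|       triangle|
|      telescope|
|number festival|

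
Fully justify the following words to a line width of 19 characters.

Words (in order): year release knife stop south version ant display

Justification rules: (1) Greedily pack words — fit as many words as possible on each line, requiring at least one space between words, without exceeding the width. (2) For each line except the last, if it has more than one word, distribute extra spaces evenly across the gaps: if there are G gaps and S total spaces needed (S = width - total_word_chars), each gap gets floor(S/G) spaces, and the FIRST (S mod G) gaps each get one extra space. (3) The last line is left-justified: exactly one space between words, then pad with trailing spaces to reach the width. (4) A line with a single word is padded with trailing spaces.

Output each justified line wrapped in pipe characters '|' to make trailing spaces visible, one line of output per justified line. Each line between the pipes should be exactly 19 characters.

Answer: |year  release knife|
|stop  south version|
|ant display        |

Derivation:
Line 1: ['year', 'release', 'knife'] (min_width=18, slack=1)
Line 2: ['stop', 'south', 'version'] (min_width=18, slack=1)
Line 3: ['ant', 'display'] (min_width=11, slack=8)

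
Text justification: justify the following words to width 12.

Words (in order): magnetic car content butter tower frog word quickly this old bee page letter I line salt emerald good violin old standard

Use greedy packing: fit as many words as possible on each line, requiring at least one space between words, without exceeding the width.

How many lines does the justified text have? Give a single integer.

Answer: 11

Derivation:
Line 1: ['magnetic', 'car'] (min_width=12, slack=0)
Line 2: ['content'] (min_width=7, slack=5)
Line 3: ['butter', 'tower'] (min_width=12, slack=0)
Line 4: ['frog', 'word'] (min_width=9, slack=3)
Line 5: ['quickly', 'this'] (min_width=12, slack=0)
Line 6: ['old', 'bee', 'page'] (min_width=12, slack=0)
Line 7: ['letter', 'I'] (min_width=8, slack=4)
Line 8: ['line', 'salt'] (min_width=9, slack=3)
Line 9: ['emerald', 'good'] (min_width=12, slack=0)
Line 10: ['violin', 'old'] (min_width=10, slack=2)
Line 11: ['standard'] (min_width=8, slack=4)
Total lines: 11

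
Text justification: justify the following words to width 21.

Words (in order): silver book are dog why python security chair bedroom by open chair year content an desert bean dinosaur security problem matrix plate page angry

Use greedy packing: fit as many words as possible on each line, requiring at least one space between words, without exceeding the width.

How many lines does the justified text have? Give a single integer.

Line 1: ['silver', 'book', 'are', 'dog'] (min_width=19, slack=2)
Line 2: ['why', 'python', 'security'] (min_width=19, slack=2)
Line 3: ['chair', 'bedroom', 'by', 'open'] (min_width=21, slack=0)
Line 4: ['chair', 'year', 'content', 'an'] (min_width=21, slack=0)
Line 5: ['desert', 'bean', 'dinosaur'] (min_width=20, slack=1)
Line 6: ['security', 'problem'] (min_width=16, slack=5)
Line 7: ['matrix', 'plate', 'page'] (min_width=17, slack=4)
Line 8: ['angry'] (min_width=5, slack=16)
Total lines: 8

Answer: 8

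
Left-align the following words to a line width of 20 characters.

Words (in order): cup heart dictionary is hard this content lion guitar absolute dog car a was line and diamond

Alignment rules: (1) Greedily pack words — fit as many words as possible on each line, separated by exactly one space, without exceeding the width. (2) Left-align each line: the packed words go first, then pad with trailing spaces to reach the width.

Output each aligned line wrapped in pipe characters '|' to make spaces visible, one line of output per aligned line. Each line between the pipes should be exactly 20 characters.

Answer: |cup heart dictionary|
|is hard this content|
|lion guitar absolute|
|dog car a was line  |
|and diamond         |

Derivation:
Line 1: ['cup', 'heart', 'dictionary'] (min_width=20, slack=0)
Line 2: ['is', 'hard', 'this', 'content'] (min_width=20, slack=0)
Line 3: ['lion', 'guitar', 'absolute'] (min_width=20, slack=0)
Line 4: ['dog', 'car', 'a', 'was', 'line'] (min_width=18, slack=2)
Line 5: ['and', 'diamond'] (min_width=11, slack=9)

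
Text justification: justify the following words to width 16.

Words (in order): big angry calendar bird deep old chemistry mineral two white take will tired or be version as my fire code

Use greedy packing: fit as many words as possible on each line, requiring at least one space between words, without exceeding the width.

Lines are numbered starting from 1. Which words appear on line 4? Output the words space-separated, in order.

Line 1: ['big', 'angry'] (min_width=9, slack=7)
Line 2: ['calendar', 'bird'] (min_width=13, slack=3)
Line 3: ['deep', 'old'] (min_width=8, slack=8)
Line 4: ['chemistry'] (min_width=9, slack=7)
Line 5: ['mineral', 'two'] (min_width=11, slack=5)
Line 6: ['white', 'take', 'will'] (min_width=15, slack=1)
Line 7: ['tired', 'or', 'be'] (min_width=11, slack=5)
Line 8: ['version', 'as', 'my'] (min_width=13, slack=3)
Line 9: ['fire', 'code'] (min_width=9, slack=7)

Answer: chemistry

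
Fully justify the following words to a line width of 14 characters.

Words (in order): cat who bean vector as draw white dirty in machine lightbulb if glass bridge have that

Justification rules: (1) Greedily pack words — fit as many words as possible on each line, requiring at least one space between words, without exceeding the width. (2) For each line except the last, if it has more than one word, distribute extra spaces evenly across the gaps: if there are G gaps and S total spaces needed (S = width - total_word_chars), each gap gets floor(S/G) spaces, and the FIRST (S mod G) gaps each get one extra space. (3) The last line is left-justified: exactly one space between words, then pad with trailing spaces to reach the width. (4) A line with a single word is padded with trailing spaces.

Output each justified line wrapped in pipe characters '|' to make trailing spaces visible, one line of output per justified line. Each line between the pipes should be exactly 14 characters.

Line 1: ['cat', 'who', 'bean'] (min_width=12, slack=2)
Line 2: ['vector', 'as', 'draw'] (min_width=14, slack=0)
Line 3: ['white', 'dirty', 'in'] (min_width=14, slack=0)
Line 4: ['machine'] (min_width=7, slack=7)
Line 5: ['lightbulb', 'if'] (min_width=12, slack=2)
Line 6: ['glass', 'bridge'] (min_width=12, slack=2)
Line 7: ['have', 'that'] (min_width=9, slack=5)

Answer: |cat  who  bean|
|vector as draw|
|white dirty in|
|machine       |
|lightbulb   if|
|glass   bridge|
|have that     |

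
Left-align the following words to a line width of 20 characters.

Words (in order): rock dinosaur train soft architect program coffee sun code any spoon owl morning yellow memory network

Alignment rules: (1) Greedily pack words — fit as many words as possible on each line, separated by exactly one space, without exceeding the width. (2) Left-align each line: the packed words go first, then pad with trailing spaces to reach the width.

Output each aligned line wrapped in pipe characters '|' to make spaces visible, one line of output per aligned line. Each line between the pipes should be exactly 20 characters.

Answer: |rock dinosaur train |
|soft architect      |
|program coffee sun  |
|code any spoon owl  |
|morning yellow      |
|memory network      |

Derivation:
Line 1: ['rock', 'dinosaur', 'train'] (min_width=19, slack=1)
Line 2: ['soft', 'architect'] (min_width=14, slack=6)
Line 3: ['program', 'coffee', 'sun'] (min_width=18, slack=2)
Line 4: ['code', 'any', 'spoon', 'owl'] (min_width=18, slack=2)
Line 5: ['morning', 'yellow'] (min_width=14, slack=6)
Line 6: ['memory', 'network'] (min_width=14, slack=6)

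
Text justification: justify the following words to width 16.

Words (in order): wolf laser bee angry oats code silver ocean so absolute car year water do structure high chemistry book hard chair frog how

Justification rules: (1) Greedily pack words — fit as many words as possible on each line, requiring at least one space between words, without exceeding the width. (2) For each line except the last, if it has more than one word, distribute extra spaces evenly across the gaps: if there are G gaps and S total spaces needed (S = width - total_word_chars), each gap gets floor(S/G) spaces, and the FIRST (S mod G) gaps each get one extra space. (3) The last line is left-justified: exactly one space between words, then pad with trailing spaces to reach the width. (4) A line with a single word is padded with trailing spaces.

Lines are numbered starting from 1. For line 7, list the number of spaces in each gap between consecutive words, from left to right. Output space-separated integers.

Line 1: ['wolf', 'laser', 'bee'] (min_width=14, slack=2)
Line 2: ['angry', 'oats', 'code'] (min_width=15, slack=1)
Line 3: ['silver', 'ocean', 'so'] (min_width=15, slack=1)
Line 4: ['absolute', 'car'] (min_width=12, slack=4)
Line 5: ['year', 'water', 'do'] (min_width=13, slack=3)
Line 6: ['structure', 'high'] (min_width=14, slack=2)
Line 7: ['chemistry', 'book'] (min_width=14, slack=2)
Line 8: ['hard', 'chair', 'frog'] (min_width=15, slack=1)
Line 9: ['how'] (min_width=3, slack=13)

Answer: 3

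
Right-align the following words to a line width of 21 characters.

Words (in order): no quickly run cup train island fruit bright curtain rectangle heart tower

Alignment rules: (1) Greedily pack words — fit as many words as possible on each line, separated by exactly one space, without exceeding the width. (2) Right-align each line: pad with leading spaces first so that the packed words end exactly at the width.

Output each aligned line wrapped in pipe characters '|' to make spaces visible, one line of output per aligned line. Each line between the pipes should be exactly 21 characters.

Answer: |   no quickly run cup|
|   train island fruit|
|       bright curtain|
|rectangle heart tower|

Derivation:
Line 1: ['no', 'quickly', 'run', 'cup'] (min_width=18, slack=3)
Line 2: ['train', 'island', 'fruit'] (min_width=18, slack=3)
Line 3: ['bright', 'curtain'] (min_width=14, slack=7)
Line 4: ['rectangle', 'heart', 'tower'] (min_width=21, slack=0)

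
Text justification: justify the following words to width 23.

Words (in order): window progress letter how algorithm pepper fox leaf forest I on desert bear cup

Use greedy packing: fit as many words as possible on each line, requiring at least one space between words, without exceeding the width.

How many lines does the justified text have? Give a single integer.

Line 1: ['window', 'progress', 'letter'] (min_width=22, slack=1)
Line 2: ['how', 'algorithm', 'pepper'] (min_width=20, slack=3)
Line 3: ['fox', 'leaf', 'forest', 'I', 'on'] (min_width=20, slack=3)
Line 4: ['desert', 'bear', 'cup'] (min_width=15, slack=8)
Total lines: 4

Answer: 4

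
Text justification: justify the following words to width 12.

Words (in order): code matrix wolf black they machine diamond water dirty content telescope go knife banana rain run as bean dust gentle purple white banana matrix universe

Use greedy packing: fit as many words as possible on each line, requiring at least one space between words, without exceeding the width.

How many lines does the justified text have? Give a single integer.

Answer: 15

Derivation:
Line 1: ['code', 'matrix'] (min_width=11, slack=1)
Line 2: ['wolf', 'black'] (min_width=10, slack=2)
Line 3: ['they', 'machine'] (min_width=12, slack=0)
Line 4: ['diamond'] (min_width=7, slack=5)
Line 5: ['water', 'dirty'] (min_width=11, slack=1)
Line 6: ['content'] (min_width=7, slack=5)
Line 7: ['telescope', 'go'] (min_width=12, slack=0)
Line 8: ['knife', 'banana'] (min_width=12, slack=0)
Line 9: ['rain', 'run', 'as'] (min_width=11, slack=1)
Line 10: ['bean', 'dust'] (min_width=9, slack=3)
Line 11: ['gentle'] (min_width=6, slack=6)
Line 12: ['purple', 'white'] (min_width=12, slack=0)
Line 13: ['banana'] (min_width=6, slack=6)
Line 14: ['matrix'] (min_width=6, slack=6)
Line 15: ['universe'] (min_width=8, slack=4)
Total lines: 15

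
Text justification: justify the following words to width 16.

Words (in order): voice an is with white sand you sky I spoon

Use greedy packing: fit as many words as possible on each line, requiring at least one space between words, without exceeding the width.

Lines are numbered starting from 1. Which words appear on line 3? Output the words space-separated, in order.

Answer: sky I spoon

Derivation:
Line 1: ['voice', 'an', 'is', 'with'] (min_width=16, slack=0)
Line 2: ['white', 'sand', 'you'] (min_width=14, slack=2)
Line 3: ['sky', 'I', 'spoon'] (min_width=11, slack=5)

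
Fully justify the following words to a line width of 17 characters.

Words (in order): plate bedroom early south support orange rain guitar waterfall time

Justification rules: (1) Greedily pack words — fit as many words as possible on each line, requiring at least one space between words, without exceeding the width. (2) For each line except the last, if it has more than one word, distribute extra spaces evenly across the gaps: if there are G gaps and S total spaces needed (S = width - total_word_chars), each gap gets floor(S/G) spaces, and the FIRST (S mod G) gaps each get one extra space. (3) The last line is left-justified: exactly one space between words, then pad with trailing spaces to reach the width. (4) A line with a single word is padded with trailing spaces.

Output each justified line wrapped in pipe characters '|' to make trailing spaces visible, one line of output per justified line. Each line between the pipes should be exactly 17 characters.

Line 1: ['plate', 'bedroom'] (min_width=13, slack=4)
Line 2: ['early', 'south'] (min_width=11, slack=6)
Line 3: ['support', 'orange'] (min_width=14, slack=3)
Line 4: ['rain', 'guitar'] (min_width=11, slack=6)
Line 5: ['waterfall', 'time'] (min_width=14, slack=3)

Answer: |plate     bedroom|
|early       south|
|support    orange|
|rain       guitar|
|waterfall time   |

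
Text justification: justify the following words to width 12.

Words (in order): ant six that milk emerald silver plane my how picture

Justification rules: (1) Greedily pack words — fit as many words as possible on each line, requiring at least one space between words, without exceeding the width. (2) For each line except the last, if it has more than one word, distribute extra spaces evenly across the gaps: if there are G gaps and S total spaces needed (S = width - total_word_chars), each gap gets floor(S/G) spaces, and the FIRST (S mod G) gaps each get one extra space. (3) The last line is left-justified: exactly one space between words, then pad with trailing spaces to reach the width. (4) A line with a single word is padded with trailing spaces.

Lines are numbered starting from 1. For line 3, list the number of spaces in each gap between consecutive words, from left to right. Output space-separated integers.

Line 1: ['ant', 'six', 'that'] (min_width=12, slack=0)
Line 2: ['milk', 'emerald'] (min_width=12, slack=0)
Line 3: ['silver', 'plane'] (min_width=12, slack=0)
Line 4: ['my', 'how'] (min_width=6, slack=6)
Line 5: ['picture'] (min_width=7, slack=5)

Answer: 1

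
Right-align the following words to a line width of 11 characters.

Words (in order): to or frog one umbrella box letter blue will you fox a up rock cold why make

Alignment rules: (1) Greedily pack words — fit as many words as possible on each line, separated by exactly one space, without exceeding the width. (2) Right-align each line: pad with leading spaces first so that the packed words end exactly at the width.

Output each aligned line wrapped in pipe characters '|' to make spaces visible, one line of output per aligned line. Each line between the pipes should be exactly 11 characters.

Line 1: ['to', 'or', 'frog'] (min_width=10, slack=1)
Line 2: ['one'] (min_width=3, slack=8)
Line 3: ['umbrella'] (min_width=8, slack=3)
Line 4: ['box', 'letter'] (min_width=10, slack=1)
Line 5: ['blue', 'will'] (min_width=9, slack=2)
Line 6: ['you', 'fox', 'a'] (min_width=9, slack=2)
Line 7: ['up', 'rock'] (min_width=7, slack=4)
Line 8: ['cold', 'why'] (min_width=8, slack=3)
Line 9: ['make'] (min_width=4, slack=7)

Answer: | to or frog|
|        one|
|   umbrella|
| box letter|
|  blue will|
|  you fox a|
|    up rock|
|   cold why|
|       make|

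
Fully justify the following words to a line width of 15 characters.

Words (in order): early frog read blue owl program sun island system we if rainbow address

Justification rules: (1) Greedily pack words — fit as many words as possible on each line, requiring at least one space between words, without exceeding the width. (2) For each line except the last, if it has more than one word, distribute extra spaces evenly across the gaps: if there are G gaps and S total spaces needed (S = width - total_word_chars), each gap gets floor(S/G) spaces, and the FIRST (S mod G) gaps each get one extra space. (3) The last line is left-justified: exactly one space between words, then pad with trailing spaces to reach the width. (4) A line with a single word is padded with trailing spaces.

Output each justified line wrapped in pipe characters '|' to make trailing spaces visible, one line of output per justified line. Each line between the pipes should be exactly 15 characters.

Line 1: ['early', 'frog', 'read'] (min_width=15, slack=0)
Line 2: ['blue', 'owl'] (min_width=8, slack=7)
Line 3: ['program', 'sun'] (min_width=11, slack=4)
Line 4: ['island', 'system'] (min_width=13, slack=2)
Line 5: ['we', 'if', 'rainbow'] (min_width=13, slack=2)
Line 6: ['address'] (min_width=7, slack=8)

Answer: |early frog read|
|blue        owl|
|program     sun|
|island   system|
|we  if  rainbow|
|address        |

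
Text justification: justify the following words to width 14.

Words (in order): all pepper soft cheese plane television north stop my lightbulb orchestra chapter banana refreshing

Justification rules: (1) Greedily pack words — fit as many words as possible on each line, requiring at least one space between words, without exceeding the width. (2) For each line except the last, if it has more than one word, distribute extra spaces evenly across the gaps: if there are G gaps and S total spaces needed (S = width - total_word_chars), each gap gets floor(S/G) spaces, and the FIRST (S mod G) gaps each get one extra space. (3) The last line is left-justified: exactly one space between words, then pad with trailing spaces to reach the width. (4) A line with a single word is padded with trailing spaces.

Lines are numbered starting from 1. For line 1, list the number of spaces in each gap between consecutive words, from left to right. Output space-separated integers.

Answer: 5

Derivation:
Line 1: ['all', 'pepper'] (min_width=10, slack=4)
Line 2: ['soft', 'cheese'] (min_width=11, slack=3)
Line 3: ['plane'] (min_width=5, slack=9)
Line 4: ['television'] (min_width=10, slack=4)
Line 5: ['north', 'stop', 'my'] (min_width=13, slack=1)
Line 6: ['lightbulb'] (min_width=9, slack=5)
Line 7: ['orchestra'] (min_width=9, slack=5)
Line 8: ['chapter', 'banana'] (min_width=14, slack=0)
Line 9: ['refreshing'] (min_width=10, slack=4)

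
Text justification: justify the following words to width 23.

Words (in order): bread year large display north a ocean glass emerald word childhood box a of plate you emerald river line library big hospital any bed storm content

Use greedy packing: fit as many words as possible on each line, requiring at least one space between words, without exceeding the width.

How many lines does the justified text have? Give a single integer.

Line 1: ['bread', 'year', 'large'] (min_width=16, slack=7)
Line 2: ['display', 'north', 'a', 'ocean'] (min_width=21, slack=2)
Line 3: ['glass', 'emerald', 'word'] (min_width=18, slack=5)
Line 4: ['childhood', 'box', 'a', 'of'] (min_width=18, slack=5)
Line 5: ['plate', 'you', 'emerald', 'river'] (min_width=23, slack=0)
Line 6: ['line', 'library', 'big'] (min_width=16, slack=7)
Line 7: ['hospital', 'any', 'bed', 'storm'] (min_width=22, slack=1)
Line 8: ['content'] (min_width=7, slack=16)
Total lines: 8

Answer: 8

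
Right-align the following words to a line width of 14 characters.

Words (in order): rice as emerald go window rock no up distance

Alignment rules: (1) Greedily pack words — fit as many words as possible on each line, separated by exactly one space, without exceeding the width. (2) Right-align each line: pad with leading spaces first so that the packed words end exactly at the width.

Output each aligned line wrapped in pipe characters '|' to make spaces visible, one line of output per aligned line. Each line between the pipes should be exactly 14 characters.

Answer: |       rice as|
|    emerald go|
|window rock no|
|   up distance|

Derivation:
Line 1: ['rice', 'as'] (min_width=7, slack=7)
Line 2: ['emerald', 'go'] (min_width=10, slack=4)
Line 3: ['window', 'rock', 'no'] (min_width=14, slack=0)
Line 4: ['up', 'distance'] (min_width=11, slack=3)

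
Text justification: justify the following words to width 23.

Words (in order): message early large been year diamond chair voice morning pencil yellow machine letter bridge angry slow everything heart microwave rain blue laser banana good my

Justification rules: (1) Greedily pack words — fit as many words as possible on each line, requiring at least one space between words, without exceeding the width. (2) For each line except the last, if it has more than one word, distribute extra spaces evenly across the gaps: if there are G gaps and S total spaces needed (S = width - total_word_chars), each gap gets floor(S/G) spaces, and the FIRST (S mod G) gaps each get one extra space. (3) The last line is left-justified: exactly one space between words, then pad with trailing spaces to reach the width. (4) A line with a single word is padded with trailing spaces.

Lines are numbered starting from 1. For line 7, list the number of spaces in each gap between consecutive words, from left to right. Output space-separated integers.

Line 1: ['message', 'early', 'large'] (min_width=19, slack=4)
Line 2: ['been', 'year', 'diamond', 'chair'] (min_width=23, slack=0)
Line 3: ['voice', 'morning', 'pencil'] (min_width=20, slack=3)
Line 4: ['yellow', 'machine', 'letter'] (min_width=21, slack=2)
Line 5: ['bridge', 'angry', 'slow'] (min_width=17, slack=6)
Line 6: ['everything', 'heart'] (min_width=16, slack=7)
Line 7: ['microwave', 'rain', 'blue'] (min_width=19, slack=4)
Line 8: ['laser', 'banana', 'good', 'my'] (min_width=20, slack=3)

Answer: 3 3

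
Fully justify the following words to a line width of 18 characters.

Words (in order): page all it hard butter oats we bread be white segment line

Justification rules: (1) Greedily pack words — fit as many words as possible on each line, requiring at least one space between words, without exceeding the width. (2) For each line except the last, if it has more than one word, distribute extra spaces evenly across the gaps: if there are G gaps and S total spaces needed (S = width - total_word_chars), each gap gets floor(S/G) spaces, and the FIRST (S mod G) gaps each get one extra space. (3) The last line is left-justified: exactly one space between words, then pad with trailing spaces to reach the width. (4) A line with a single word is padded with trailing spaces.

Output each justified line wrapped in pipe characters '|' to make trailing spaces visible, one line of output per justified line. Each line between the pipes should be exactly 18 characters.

Answer: |page  all  it hard|
|butter   oats   we|
|bread   be   white|
|segment line      |

Derivation:
Line 1: ['page', 'all', 'it', 'hard'] (min_width=16, slack=2)
Line 2: ['butter', 'oats', 'we'] (min_width=14, slack=4)
Line 3: ['bread', 'be', 'white'] (min_width=14, slack=4)
Line 4: ['segment', 'line'] (min_width=12, slack=6)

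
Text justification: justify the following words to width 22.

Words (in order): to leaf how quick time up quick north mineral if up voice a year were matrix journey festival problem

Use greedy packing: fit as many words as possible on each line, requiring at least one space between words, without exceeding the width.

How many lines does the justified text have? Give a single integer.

Line 1: ['to', 'leaf', 'how', 'quick', 'time'] (min_width=22, slack=0)
Line 2: ['up', 'quick', 'north', 'mineral'] (min_width=22, slack=0)
Line 3: ['if', 'up', 'voice', 'a', 'year'] (min_width=18, slack=4)
Line 4: ['were', 'matrix', 'journey'] (min_width=19, slack=3)
Line 5: ['festival', 'problem'] (min_width=16, slack=6)
Total lines: 5

Answer: 5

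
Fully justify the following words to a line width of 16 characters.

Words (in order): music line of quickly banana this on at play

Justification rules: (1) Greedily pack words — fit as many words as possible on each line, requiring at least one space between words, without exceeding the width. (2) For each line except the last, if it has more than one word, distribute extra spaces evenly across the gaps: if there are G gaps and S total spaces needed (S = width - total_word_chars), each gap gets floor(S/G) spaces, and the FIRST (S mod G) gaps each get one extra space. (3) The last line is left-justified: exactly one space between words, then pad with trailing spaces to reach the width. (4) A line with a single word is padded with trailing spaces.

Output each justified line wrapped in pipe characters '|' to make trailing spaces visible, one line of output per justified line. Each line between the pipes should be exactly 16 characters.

Line 1: ['music', 'line', 'of'] (min_width=13, slack=3)
Line 2: ['quickly', 'banana'] (min_width=14, slack=2)
Line 3: ['this', 'on', 'at', 'play'] (min_width=15, slack=1)

Answer: |music   line  of|
|quickly   banana|
|this on at play |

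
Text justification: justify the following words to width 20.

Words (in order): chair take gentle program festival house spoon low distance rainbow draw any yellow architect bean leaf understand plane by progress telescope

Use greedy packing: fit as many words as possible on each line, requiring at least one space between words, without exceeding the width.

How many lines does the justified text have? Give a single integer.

Answer: 8

Derivation:
Line 1: ['chair', 'take', 'gentle'] (min_width=17, slack=3)
Line 2: ['program', 'festival'] (min_width=16, slack=4)
Line 3: ['house', 'spoon', 'low'] (min_width=15, slack=5)
Line 4: ['distance', 'rainbow'] (min_width=16, slack=4)
Line 5: ['draw', 'any', 'yellow'] (min_width=15, slack=5)
Line 6: ['architect', 'bean', 'leaf'] (min_width=19, slack=1)
Line 7: ['understand', 'plane', 'by'] (min_width=19, slack=1)
Line 8: ['progress', 'telescope'] (min_width=18, slack=2)
Total lines: 8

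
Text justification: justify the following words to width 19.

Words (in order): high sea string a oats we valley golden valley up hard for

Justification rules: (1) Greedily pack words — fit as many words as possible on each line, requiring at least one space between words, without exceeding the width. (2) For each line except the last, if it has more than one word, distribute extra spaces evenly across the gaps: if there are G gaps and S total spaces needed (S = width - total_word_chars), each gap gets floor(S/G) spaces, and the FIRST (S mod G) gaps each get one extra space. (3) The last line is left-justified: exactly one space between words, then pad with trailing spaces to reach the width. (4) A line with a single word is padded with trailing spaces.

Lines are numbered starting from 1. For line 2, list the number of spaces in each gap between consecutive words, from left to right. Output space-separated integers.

Line 1: ['high', 'sea', 'string', 'a'] (min_width=17, slack=2)
Line 2: ['oats', 'we', 'valley'] (min_width=14, slack=5)
Line 3: ['golden', 'valley', 'up'] (min_width=16, slack=3)
Line 4: ['hard', 'for'] (min_width=8, slack=11)

Answer: 4 3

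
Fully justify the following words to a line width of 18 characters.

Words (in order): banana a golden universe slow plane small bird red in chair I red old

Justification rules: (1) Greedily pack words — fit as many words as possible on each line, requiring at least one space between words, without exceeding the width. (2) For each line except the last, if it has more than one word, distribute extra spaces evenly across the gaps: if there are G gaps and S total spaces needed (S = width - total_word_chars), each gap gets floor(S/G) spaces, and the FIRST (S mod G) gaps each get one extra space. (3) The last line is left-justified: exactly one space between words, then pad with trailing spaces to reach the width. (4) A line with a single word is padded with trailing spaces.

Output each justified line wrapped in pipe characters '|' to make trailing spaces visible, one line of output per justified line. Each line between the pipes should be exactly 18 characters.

Line 1: ['banana', 'a', 'golden'] (min_width=15, slack=3)
Line 2: ['universe', 'slow'] (min_width=13, slack=5)
Line 3: ['plane', 'small', 'bird'] (min_width=16, slack=2)
Line 4: ['red', 'in', 'chair', 'I', 'red'] (min_width=18, slack=0)
Line 5: ['old'] (min_width=3, slack=15)

Answer: |banana   a  golden|
|universe      slow|
|plane  small  bird|
|red in chair I red|
|old               |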